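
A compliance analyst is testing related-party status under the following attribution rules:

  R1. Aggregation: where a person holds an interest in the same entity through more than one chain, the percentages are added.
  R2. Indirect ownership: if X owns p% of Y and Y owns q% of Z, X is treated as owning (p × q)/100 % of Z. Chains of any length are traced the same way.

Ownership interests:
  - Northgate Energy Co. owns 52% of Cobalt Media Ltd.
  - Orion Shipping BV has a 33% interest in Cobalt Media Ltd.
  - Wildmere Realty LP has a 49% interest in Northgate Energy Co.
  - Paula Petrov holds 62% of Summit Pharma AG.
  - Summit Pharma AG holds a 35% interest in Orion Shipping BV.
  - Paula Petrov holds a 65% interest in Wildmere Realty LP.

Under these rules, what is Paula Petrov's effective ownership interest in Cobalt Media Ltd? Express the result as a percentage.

23.723%

Chain via Summit Pharma AG → Orion Shipping BV (R2): 62% × 35% × 33% = 7.161% of Cobalt Media Ltd.
Chain via Wildmere Realty LP → Northgate Energy Co. (R2): 65% × 49% × 52% = 16.562% of Cobalt Media Ltd.
Aggregating (R1): 7.161% + 16.562% = 23.723%.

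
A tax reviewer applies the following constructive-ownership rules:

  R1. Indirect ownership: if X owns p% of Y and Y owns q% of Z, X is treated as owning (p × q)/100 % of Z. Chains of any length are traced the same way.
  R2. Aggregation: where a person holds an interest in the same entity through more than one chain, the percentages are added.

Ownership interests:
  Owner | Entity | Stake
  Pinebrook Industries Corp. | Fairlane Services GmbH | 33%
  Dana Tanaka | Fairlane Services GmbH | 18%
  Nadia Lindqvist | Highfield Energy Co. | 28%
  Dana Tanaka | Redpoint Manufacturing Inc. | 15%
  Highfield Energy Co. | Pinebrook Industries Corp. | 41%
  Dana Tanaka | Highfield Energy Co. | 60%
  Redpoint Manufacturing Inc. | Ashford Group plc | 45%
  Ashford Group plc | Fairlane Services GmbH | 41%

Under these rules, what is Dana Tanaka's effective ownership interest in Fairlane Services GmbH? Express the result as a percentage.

Chain via Redpoint Manufacturing Inc. → Ashford Group plc (R1): 15% × 45% × 41% = 2.7675% of Fairlane Services GmbH.
Chain via Highfield Energy Co. → Pinebrook Industries Corp. (R1): 60% × 41% × 33% = 8.118% of Fairlane Services GmbH.
Direct interest in Fairlane Services GmbH: 18%.
Aggregating (R2): 2.7675% + 8.118% + 18% = 28.8855%.

28.8855%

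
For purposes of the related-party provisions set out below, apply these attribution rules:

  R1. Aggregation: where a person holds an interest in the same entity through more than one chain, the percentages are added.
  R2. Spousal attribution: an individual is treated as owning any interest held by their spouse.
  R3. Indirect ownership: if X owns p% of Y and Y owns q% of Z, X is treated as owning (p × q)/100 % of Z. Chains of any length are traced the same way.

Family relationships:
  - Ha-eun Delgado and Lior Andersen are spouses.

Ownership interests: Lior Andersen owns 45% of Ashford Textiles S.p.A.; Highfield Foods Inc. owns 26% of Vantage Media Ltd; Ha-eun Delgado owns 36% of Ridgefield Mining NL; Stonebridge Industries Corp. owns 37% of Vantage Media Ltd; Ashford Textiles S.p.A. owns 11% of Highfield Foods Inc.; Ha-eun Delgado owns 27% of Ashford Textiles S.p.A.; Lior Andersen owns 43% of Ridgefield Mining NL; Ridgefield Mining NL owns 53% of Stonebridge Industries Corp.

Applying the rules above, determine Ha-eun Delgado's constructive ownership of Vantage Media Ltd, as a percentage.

17.5511%

By spousal attribution (R2), Ha-eun Delgado is treated as also owning Lior Andersen's interest in Ashford Textiles S.p.A, giving 27% + 45% = 72%.
By spousal attribution (R2), Ha-eun Delgado is treated as also owning Lior Andersen's interest in Ridgefield Mining NL, giving 36% + 43% = 79%.
Chain via Ashford Textiles S.p.A. → Highfield Foods Inc. (R3): 72% × 11% × 26% = 2.0592% of Vantage Media Ltd.
Chain via Ridgefield Mining NL → Stonebridge Industries Corp. (R3): 79% × 53% × 37% = 15.4919% of Vantage Media Ltd.
Aggregating (R1): 2.0592% + 15.4919% = 17.5511%.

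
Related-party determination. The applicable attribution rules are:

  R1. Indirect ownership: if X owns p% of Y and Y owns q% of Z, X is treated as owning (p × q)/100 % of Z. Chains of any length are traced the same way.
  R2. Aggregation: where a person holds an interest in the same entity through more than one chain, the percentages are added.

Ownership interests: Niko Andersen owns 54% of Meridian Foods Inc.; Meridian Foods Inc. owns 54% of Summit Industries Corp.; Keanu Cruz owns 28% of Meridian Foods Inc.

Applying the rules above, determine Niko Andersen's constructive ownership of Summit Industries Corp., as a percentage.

Chain via Meridian Foods Inc. (R1): 54% × 54% = 29.16% of Summit Industries Corp.

29.16%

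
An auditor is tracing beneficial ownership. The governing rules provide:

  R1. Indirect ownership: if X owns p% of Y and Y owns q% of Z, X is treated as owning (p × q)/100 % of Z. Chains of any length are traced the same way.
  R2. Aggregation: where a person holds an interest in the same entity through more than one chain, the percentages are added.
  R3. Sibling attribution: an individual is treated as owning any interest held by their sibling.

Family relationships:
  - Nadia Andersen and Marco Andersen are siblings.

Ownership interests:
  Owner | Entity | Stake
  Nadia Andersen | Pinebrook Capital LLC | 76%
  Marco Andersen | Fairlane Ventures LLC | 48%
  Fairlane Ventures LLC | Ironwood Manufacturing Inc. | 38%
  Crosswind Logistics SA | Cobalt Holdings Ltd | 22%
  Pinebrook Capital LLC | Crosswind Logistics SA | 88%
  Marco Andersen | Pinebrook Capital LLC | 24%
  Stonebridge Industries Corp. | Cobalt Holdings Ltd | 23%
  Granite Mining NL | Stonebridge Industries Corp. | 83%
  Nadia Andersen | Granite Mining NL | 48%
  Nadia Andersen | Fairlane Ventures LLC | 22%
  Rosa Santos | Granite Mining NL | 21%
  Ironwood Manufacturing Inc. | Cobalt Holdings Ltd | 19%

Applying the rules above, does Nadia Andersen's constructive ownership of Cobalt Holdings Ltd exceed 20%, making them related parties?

By sibling attribution (R3), Nadia Andersen is treated as also owning Marco Andersen's interest in Fairlane Ventures LLC, giving 22% + 48% = 70%.
By sibling attribution (R3), Nadia Andersen is treated as also owning Marco Andersen's interest in Pinebrook Capital LLC, giving 76% + 24% = 100%.
Chain via Granite Mining NL → Stonebridge Industries Corp. (R1): 48% × 83% × 23% = 9.1632% of Cobalt Holdings Ltd.
Chain via Fairlane Ventures LLC → Ironwood Manufacturing Inc. (R1): 70% × 38% × 19% = 5.054% of Cobalt Holdings Ltd.
Chain via Pinebrook Capital LLC → Crosswind Logistics SA (R1): 100% × 88% × 22% = 19.36% of Cobalt Holdings Ltd.
Aggregating (R2): 9.1632% + 5.054% + 19.36% = 33.5772%.
33.5772% exceeds the 20% threshold, so Nadia is a related party to Cobalt Holdings Ltd.

Yes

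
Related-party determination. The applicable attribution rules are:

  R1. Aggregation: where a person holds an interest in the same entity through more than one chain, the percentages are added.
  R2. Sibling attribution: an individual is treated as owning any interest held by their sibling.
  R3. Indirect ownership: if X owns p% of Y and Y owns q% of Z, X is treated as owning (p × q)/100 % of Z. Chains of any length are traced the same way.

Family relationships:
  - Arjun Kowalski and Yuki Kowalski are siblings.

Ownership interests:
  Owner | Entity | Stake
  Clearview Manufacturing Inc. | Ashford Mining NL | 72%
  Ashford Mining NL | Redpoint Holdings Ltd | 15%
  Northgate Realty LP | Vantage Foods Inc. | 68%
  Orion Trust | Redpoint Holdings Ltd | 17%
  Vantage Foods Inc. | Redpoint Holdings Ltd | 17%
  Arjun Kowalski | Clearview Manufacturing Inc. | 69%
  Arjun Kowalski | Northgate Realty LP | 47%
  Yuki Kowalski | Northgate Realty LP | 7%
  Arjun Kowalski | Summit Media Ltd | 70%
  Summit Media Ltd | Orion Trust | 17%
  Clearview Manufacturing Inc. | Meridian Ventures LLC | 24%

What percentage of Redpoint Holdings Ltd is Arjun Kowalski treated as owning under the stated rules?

15.7174%

By sibling attribution (R2), Arjun Kowalski is treated as also owning Yuki Kowalski's interest in Northgate Realty LP, giving 47% + 7% = 54%.
Chain via Summit Media Ltd → Orion Trust (R3): 70% × 17% × 17% = 2.023% of Redpoint Holdings Ltd.
Chain via Clearview Manufacturing Inc. → Ashford Mining NL (R3): 69% × 72% × 15% = 7.452% of Redpoint Holdings Ltd.
Chain via Northgate Realty LP → Vantage Foods Inc. (R3): 54% × 68% × 17% = 6.2424% of Redpoint Holdings Ltd.
Aggregating (R1): 2.023% + 7.452% + 6.2424% = 15.7174%.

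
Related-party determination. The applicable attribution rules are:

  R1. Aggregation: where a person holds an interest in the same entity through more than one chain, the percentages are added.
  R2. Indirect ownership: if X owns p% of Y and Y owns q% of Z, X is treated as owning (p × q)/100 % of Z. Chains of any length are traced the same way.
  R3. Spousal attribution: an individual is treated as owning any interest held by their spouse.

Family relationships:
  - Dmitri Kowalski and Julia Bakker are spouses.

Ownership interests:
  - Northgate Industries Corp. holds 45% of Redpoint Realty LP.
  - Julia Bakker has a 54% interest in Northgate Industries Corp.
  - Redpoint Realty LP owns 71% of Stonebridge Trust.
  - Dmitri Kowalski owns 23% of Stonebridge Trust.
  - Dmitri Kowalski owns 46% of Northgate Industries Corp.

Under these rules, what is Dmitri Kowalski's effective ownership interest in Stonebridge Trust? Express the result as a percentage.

By spousal attribution (R3), Dmitri Kowalski is treated as also owning Julia Bakker's interest in Northgate Industries Corp, giving 46% + 54% = 100%.
Chain via Northgate Industries Corp. → Redpoint Realty LP (R2): 100% × 45% × 71% = 31.95% of Stonebridge Trust.
Direct interest in Stonebridge Trust: 23%.
Aggregating (R1): 31.95% + 23% = 54.95%.

54.95%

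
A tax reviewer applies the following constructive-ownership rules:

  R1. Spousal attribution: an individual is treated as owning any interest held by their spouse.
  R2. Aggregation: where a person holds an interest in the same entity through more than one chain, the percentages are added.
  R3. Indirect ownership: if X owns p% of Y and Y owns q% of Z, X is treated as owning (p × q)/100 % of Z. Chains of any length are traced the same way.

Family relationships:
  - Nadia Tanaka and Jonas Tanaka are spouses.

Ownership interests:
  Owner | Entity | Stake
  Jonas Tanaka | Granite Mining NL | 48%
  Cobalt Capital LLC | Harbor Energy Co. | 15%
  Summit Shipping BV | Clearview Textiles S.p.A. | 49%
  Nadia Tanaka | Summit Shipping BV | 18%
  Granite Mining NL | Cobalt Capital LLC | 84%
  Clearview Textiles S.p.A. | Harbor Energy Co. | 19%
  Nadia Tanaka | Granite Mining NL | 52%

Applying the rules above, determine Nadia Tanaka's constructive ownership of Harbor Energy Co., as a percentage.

By spousal attribution (R1), Nadia Tanaka is treated as also owning Jonas Tanaka's interest in Granite Mining NL, giving 52% + 48% = 100%.
Chain via Summit Shipping BV → Clearview Textiles S.p.A. (R3): 18% × 49% × 19% = 1.6758% of Harbor Energy Co.
Chain via Granite Mining NL → Cobalt Capital LLC (R3): 100% × 84% × 15% = 12.6% of Harbor Energy Co.
Aggregating (R2): 1.6758% + 12.6% = 14.2758%.

14.2758%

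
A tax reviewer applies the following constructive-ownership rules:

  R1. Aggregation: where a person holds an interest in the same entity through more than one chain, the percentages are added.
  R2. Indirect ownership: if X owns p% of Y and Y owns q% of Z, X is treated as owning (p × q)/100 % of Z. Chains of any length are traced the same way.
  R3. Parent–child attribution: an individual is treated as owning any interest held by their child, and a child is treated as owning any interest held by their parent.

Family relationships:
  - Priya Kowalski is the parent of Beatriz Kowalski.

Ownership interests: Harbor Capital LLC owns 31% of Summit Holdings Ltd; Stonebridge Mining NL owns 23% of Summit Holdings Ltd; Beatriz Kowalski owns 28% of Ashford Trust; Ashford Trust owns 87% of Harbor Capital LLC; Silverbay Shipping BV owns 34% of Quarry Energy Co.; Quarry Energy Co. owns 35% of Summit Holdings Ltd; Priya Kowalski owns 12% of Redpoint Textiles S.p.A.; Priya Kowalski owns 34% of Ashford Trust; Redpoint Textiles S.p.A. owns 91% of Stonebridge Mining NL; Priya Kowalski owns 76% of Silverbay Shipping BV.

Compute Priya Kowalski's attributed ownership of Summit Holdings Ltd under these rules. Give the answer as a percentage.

28.277%

By parent–child attribution (R3), Priya Kowalski is treated as also owning Beatriz Kowalski's interest in Ashford Trust, giving 34% + 28% = 62%.
Chain via Ashford Trust → Harbor Capital LLC (R2): 62% × 87% × 31% = 16.7214% of Summit Holdings Ltd.
Chain via Silverbay Shipping BV → Quarry Energy Co. (R2): 76% × 34% × 35% = 9.044% of Summit Holdings Ltd.
Chain via Redpoint Textiles S.p.A. → Stonebridge Mining NL (R2): 12% × 91% × 23% = 2.5116% of Summit Holdings Ltd.
Aggregating (R1): 16.7214% + 9.044% + 2.5116% = 28.277%.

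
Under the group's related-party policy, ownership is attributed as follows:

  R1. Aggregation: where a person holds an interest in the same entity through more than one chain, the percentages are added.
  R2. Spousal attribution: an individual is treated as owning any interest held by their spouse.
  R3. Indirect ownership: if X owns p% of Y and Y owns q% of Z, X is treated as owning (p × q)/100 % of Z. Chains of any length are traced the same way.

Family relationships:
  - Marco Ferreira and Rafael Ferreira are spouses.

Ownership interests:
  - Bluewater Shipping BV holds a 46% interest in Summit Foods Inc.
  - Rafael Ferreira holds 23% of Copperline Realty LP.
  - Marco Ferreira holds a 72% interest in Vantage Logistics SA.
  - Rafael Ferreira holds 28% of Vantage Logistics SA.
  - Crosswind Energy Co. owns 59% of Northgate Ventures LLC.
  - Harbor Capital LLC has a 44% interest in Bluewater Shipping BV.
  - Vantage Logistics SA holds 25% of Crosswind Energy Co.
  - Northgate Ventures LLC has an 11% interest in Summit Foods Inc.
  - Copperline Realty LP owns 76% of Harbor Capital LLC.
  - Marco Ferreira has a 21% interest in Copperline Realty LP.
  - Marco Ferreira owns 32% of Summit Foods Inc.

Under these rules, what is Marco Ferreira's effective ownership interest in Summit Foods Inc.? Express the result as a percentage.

40.390756%

By spousal attribution (R2), Marco Ferreira is treated as also owning Rafael Ferreira's interest in Vantage Logistics SA, giving 72% + 28% = 100%.
By spousal attribution (R2), Marco Ferreira is treated as also owning Rafael Ferreira's interest in Copperline Realty LP, giving 21% + 23% = 44%.
Chain via Vantage Logistics SA → Crosswind Energy Co. → Northgate Ventures LLC (R3): 100% × 25% × 59% × 11% = 1.6225% of Summit Foods Inc.
Chain via Copperline Realty LP → Harbor Capital LLC → Bluewater Shipping BV (R3): 44% × 76% × 44% × 46% = 6.768256% of Summit Foods Inc.
Direct interest in Summit Foods Inc: 32%.
Aggregating (R1): 1.6225% + 6.768256% + 32% = 40.390756%.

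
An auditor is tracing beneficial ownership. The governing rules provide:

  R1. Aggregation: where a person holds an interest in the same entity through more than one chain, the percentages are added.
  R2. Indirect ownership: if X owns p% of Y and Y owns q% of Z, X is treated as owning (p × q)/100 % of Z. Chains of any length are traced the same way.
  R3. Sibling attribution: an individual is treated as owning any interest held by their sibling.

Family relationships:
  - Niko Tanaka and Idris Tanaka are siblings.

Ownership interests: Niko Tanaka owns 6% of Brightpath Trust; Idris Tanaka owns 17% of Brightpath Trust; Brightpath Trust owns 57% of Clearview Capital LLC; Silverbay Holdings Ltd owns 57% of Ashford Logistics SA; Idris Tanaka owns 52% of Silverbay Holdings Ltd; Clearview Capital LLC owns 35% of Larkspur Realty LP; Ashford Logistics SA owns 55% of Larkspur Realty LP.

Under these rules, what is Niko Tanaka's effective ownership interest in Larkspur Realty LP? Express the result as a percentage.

By sibling attribution (R3), Niko Tanaka is treated as also owning Idris Tanaka's interest in Brightpath Trust, giving 6% + 17% = 23%.
By sibling attribution (R3), Niko Tanaka is treated as owning Idris Tanaka's 52% interest in Silverbay Holdings Ltd.
Chain via Brightpath Trust → Clearview Capital LLC (R2): 23% × 57% × 35% = 4.5885% of Larkspur Realty LP.
Chain via Silverbay Holdings Ltd → Ashford Logistics SA (R2): 52% × 57% × 55% = 16.302% of Larkspur Realty LP.
Aggregating (R1): 4.5885% + 16.302% = 20.8905%.

20.8905%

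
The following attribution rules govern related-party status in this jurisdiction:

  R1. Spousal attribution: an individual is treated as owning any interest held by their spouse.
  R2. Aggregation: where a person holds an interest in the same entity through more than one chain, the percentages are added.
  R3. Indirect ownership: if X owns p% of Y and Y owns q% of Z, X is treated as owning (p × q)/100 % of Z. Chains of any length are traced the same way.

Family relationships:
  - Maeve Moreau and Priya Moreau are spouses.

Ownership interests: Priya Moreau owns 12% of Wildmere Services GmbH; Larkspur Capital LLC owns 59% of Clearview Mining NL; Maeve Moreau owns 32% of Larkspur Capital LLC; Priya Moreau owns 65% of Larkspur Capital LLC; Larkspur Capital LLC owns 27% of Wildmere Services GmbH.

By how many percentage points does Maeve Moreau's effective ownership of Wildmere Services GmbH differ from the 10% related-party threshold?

By spousal attribution (R1), Maeve Moreau is treated as also owning Priya Moreau's interest in Larkspur Capital LLC, giving 32% + 65% = 97%.
By spousal attribution (R1), Maeve Moreau is treated as owning Priya Moreau's 12% interest in Wildmere Services GmbH.
Chain via Larkspur Capital LLC (R3): 97% × 27% = 26.19% of Wildmere Services GmbH.
Direct interest in Wildmere Services GmbH: 12%.
Aggregating (R2): 26.19% + 12% = 38.19%.
38.19% exceeds the 10% threshold by 28.19 percentage points.

28.19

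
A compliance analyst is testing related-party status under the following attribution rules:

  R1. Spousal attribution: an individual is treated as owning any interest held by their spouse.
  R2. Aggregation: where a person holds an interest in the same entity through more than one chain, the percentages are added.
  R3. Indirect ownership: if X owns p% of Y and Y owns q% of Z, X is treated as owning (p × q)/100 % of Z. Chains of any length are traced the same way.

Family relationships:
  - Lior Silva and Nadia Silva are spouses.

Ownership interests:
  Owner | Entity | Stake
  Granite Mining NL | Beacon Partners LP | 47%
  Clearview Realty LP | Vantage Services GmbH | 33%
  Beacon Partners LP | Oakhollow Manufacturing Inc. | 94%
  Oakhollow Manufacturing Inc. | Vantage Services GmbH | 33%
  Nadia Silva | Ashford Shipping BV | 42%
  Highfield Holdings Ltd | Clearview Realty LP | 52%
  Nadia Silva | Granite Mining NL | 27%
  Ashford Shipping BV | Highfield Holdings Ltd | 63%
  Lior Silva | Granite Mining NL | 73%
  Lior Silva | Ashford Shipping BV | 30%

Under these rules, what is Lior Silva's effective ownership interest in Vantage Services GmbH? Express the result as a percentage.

22.363176%

By spousal attribution (R1), Lior Silva is treated as also owning Nadia Silva's interest in Granite Mining NL, giving 73% + 27% = 100%.
By spousal attribution (R1), Lior Silva is treated as also owning Nadia Silva's interest in Ashford Shipping BV, giving 30% + 42% = 72%.
Chain via Granite Mining NL → Beacon Partners LP → Oakhollow Manufacturing Inc. (R3): 100% × 47% × 94% × 33% = 14.5794% of Vantage Services GmbH.
Chain via Ashford Shipping BV → Highfield Holdings Ltd → Clearview Realty LP (R3): 72% × 63% × 52% × 33% = 7.783776% of Vantage Services GmbH.
Aggregating (R2): 14.5794% + 7.783776% = 22.363176%.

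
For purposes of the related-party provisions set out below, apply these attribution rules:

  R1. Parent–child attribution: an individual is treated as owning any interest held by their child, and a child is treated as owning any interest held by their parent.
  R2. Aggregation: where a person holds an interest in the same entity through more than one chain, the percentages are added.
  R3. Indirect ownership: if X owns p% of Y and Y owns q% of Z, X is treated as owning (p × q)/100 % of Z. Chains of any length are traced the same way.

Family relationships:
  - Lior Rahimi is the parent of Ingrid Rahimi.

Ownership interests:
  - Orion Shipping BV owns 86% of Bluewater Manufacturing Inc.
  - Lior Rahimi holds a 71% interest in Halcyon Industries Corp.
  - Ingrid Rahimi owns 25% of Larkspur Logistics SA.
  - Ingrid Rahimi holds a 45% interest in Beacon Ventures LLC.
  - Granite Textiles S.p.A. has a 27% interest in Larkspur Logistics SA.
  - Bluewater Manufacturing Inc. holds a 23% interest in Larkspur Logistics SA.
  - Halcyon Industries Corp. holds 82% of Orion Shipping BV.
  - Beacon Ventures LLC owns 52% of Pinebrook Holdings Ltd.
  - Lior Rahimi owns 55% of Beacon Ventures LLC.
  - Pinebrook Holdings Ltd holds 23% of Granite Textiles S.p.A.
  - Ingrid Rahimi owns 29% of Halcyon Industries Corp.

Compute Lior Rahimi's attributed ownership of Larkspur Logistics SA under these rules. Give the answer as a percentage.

44.4488%

By parent–child attribution (R1), Lior Rahimi is treated as also owning Ingrid Rahimi's interest in Halcyon Industries Corp, giving 71% + 29% = 100%.
By parent–child attribution (R1), Lior Rahimi is treated as also owning Ingrid Rahimi's interest in Beacon Ventures LLC, giving 55% + 45% = 100%.
By parent–child attribution (R1), Lior Rahimi is treated as owning Ingrid Rahimi's 25% interest in Larkspur Logistics SA.
Chain via Halcyon Industries Corp. → Orion Shipping BV → Bluewater Manufacturing Inc. (R3): 100% × 82% × 86% × 23% = 16.2196% of Larkspur Logistics SA.
Chain via Beacon Ventures LLC → Pinebrook Holdings Ltd → Granite Textiles S.p.A. (R3): 100% × 52% × 23% × 27% = 3.2292% of Larkspur Logistics SA.
Direct interest in Larkspur Logistics SA: 25%.
Aggregating (R2): 16.2196% + 3.2292% + 25% = 44.4488%.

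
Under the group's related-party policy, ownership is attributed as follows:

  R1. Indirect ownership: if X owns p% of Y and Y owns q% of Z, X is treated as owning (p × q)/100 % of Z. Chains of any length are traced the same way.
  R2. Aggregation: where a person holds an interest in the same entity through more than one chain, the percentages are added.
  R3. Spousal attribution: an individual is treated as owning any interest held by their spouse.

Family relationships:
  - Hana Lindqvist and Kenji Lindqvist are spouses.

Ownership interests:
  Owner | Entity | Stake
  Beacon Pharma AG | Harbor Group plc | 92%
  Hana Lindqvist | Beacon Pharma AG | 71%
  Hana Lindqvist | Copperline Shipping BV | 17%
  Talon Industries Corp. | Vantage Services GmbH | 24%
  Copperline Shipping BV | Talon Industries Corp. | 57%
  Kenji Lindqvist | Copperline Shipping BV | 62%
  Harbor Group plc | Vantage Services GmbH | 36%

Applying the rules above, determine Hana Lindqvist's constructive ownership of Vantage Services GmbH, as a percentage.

34.3224%

By spousal attribution (R3), Hana Lindqvist is treated as also owning Kenji Lindqvist's interest in Copperline Shipping BV, giving 17% + 62% = 79%.
Chain via Beacon Pharma AG → Harbor Group plc (R1): 71% × 92% × 36% = 23.5152% of Vantage Services GmbH.
Chain via Copperline Shipping BV → Talon Industries Corp. (R1): 79% × 57% × 24% = 10.8072% of Vantage Services GmbH.
Aggregating (R2): 23.5152% + 10.8072% = 34.3224%.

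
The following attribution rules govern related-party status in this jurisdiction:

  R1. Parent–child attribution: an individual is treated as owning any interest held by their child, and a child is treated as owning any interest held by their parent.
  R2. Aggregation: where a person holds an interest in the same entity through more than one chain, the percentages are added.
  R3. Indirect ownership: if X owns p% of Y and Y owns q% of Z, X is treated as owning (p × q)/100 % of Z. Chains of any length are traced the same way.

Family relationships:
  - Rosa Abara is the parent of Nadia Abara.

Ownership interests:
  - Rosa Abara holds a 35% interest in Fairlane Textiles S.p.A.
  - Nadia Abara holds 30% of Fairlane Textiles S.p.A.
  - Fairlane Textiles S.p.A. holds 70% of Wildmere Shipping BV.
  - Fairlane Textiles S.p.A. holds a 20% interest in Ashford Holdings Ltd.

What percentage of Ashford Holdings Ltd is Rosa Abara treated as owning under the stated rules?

13%

By parent–child attribution (R1), Rosa Abara is treated as also owning Nadia Abara's interest in Fairlane Textiles S.p.A, giving 35% + 30% = 65%.
Chain via Fairlane Textiles S.p.A. (R3): 65% × 20% = 13% of Ashford Holdings Ltd.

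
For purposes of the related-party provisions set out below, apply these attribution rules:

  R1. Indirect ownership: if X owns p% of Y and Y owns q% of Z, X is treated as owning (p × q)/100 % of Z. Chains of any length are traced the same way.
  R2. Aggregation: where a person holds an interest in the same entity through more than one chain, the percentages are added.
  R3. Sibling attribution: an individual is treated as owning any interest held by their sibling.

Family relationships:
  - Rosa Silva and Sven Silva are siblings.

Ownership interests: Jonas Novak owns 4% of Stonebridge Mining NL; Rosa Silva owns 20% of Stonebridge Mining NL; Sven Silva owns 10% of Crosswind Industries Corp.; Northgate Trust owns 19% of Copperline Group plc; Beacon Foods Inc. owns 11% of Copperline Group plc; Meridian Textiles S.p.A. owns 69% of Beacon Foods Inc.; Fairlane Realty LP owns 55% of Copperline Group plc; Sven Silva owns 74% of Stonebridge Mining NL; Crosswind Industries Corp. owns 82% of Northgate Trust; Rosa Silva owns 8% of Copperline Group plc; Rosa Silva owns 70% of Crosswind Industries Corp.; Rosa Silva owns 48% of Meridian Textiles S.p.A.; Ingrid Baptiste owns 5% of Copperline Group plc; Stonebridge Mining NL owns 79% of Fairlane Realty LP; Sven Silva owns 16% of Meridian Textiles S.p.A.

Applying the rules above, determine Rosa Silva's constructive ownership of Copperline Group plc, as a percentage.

By sibling attribution (R3), Rosa Silva is treated as also owning Sven Silva's interest in Crosswind Industries Corp, giving 70% + 10% = 80%.
By sibling attribution (R3), Rosa Silva is treated as also owning Sven Silva's interest in Stonebridge Mining NL, giving 20% + 74% = 94%.
By sibling attribution (R3), Rosa Silva is treated as also owning Sven Silva's interest in Meridian Textiles S.p.A, giving 48% + 16% = 64%.
Chain via Crosswind Industries Corp. → Northgate Trust (R1): 80% × 82% × 19% = 12.464% of Copperline Group plc.
Chain via Stonebridge Mining NL → Fairlane Realty LP (R1): 94% × 79% × 55% = 40.843% of Copperline Group plc.
Chain via Meridian Textiles S.p.A. → Beacon Foods Inc. (R1): 64% × 69% × 11% = 4.8576% of Copperline Group plc.
Direct interest in Copperline Group plc: 8%.
Aggregating (R2): 12.464% + 40.843% + 4.8576% + 8% = 66.1646%.

66.1646%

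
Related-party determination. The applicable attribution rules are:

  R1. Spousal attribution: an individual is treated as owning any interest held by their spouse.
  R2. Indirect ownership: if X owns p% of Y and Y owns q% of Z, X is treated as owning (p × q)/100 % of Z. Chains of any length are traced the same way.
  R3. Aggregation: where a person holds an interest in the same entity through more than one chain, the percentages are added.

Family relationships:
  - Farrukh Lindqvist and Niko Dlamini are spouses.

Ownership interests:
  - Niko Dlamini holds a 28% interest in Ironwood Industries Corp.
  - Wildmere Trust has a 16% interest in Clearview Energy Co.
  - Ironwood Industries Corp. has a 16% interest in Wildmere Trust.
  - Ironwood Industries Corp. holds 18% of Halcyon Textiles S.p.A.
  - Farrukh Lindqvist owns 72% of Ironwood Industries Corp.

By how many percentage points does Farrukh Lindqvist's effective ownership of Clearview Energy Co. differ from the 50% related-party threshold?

By spousal attribution (R1), Farrukh Lindqvist is treated as also owning Niko Dlamini's interest in Ironwood Industries Corp, giving 72% + 28% = 100%.
Chain via Ironwood Industries Corp. → Wildmere Trust (R2): 100% × 16% × 16% = 2.56% of Clearview Energy Co.
2.56% falls short of the 50% threshold by 47.44 percentage points.

47.44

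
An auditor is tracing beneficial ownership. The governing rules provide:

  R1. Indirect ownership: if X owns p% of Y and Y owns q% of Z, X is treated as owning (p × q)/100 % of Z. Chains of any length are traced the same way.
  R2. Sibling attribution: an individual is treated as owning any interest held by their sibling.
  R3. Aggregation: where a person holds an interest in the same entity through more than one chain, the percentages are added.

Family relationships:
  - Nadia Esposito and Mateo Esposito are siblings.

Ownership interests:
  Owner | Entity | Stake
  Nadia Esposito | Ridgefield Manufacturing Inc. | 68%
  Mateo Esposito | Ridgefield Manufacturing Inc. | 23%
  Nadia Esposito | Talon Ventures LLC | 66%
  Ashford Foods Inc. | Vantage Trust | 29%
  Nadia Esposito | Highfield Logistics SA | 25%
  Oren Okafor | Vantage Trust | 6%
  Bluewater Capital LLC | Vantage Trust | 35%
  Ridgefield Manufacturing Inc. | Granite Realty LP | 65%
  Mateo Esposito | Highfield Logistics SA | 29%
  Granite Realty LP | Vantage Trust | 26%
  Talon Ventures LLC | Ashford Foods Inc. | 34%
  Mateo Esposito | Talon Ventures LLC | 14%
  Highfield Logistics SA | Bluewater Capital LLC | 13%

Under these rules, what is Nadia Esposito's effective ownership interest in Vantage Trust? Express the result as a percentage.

25.724%

By sibling attribution (R2), Nadia Esposito is treated as also owning Mateo Esposito's interest in Highfield Logistics SA, giving 25% + 29% = 54%.
By sibling attribution (R2), Nadia Esposito is treated as also owning Mateo Esposito's interest in Ridgefield Manufacturing Inc, giving 68% + 23% = 91%.
By sibling attribution (R2), Nadia Esposito is treated as also owning Mateo Esposito's interest in Talon Ventures LLC, giving 66% + 14% = 80%.
Chain via Highfield Logistics SA → Bluewater Capital LLC (R1): 54% × 13% × 35% = 2.457% of Vantage Trust.
Chain via Ridgefield Manufacturing Inc. → Granite Realty LP (R1): 91% × 65% × 26% = 15.379% of Vantage Trust.
Chain via Talon Ventures LLC → Ashford Foods Inc. (R1): 80% × 34% × 29% = 7.888% of Vantage Trust.
Aggregating (R3): 2.457% + 15.379% + 7.888% = 25.724%.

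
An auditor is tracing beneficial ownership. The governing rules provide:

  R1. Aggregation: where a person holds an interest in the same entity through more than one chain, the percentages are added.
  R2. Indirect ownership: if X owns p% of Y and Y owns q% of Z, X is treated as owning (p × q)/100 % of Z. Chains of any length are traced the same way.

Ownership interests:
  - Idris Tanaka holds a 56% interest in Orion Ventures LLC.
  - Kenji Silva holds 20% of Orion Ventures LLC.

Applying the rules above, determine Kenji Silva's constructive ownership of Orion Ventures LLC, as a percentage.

20%

Direct interest in Orion Ventures LLC: 20%.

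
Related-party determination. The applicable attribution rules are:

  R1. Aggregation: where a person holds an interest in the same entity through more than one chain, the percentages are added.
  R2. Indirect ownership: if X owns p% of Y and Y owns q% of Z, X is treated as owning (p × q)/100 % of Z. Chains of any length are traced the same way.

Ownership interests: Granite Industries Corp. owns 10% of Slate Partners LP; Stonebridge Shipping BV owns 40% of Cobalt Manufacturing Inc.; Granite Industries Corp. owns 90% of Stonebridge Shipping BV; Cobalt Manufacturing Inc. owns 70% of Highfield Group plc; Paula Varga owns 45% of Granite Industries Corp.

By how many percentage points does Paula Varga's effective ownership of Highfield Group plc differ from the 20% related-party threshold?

Chain via Granite Industries Corp. → Stonebridge Shipping BV → Cobalt Manufacturing Inc. (R2): 45% × 90% × 40% × 70% = 11.34% of Highfield Group plc.
11.34% falls short of the 20% threshold by 8.66 percentage points.

8.66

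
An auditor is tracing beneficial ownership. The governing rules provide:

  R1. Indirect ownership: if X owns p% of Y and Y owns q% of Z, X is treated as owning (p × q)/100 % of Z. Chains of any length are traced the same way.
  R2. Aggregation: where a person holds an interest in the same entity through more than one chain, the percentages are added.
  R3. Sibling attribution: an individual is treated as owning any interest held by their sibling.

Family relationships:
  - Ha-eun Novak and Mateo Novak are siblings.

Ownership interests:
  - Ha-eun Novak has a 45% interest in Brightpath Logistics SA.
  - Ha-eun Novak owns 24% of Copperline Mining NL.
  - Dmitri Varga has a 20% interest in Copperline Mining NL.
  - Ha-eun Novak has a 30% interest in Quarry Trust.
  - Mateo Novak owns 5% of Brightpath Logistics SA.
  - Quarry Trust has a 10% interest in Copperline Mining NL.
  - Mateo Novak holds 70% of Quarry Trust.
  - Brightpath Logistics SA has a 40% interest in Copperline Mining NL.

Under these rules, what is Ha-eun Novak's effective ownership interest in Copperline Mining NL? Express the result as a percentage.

54%

By sibling attribution (R3), Ha-eun Novak is treated as also owning Mateo Novak's interest in Quarry Trust, giving 30% + 70% = 100%.
By sibling attribution (R3), Ha-eun Novak is treated as also owning Mateo Novak's interest in Brightpath Logistics SA, giving 45% + 5% = 50%.
Chain via Quarry Trust (R1): 100% × 10% = 10% of Copperline Mining NL.
Chain via Brightpath Logistics SA (R1): 50% × 40% = 20% of Copperline Mining NL.
Direct interest in Copperline Mining NL: 24%.
Aggregating (R2): 10% + 20% + 24% = 54%.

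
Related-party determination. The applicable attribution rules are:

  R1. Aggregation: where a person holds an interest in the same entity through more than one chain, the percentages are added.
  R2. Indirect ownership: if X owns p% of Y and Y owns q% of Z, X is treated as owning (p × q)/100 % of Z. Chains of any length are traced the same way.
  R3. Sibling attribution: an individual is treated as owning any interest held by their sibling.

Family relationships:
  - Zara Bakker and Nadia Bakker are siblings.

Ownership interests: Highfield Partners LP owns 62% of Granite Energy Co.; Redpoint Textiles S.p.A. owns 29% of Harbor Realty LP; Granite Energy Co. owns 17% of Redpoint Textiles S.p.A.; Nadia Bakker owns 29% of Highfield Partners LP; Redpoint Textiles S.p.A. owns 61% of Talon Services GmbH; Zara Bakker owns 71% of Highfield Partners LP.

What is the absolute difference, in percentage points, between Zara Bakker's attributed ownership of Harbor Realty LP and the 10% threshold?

By sibling attribution (R3), Zara Bakker is treated as also owning Nadia Bakker's interest in Highfield Partners LP, giving 71% + 29% = 100%.
Chain via Highfield Partners LP → Granite Energy Co. → Redpoint Textiles S.p.A. (R2): 100% × 62% × 17% × 29% = 3.0566% of Harbor Realty LP.
3.0566% falls short of the 10% threshold by 6.9434 percentage points.

6.9434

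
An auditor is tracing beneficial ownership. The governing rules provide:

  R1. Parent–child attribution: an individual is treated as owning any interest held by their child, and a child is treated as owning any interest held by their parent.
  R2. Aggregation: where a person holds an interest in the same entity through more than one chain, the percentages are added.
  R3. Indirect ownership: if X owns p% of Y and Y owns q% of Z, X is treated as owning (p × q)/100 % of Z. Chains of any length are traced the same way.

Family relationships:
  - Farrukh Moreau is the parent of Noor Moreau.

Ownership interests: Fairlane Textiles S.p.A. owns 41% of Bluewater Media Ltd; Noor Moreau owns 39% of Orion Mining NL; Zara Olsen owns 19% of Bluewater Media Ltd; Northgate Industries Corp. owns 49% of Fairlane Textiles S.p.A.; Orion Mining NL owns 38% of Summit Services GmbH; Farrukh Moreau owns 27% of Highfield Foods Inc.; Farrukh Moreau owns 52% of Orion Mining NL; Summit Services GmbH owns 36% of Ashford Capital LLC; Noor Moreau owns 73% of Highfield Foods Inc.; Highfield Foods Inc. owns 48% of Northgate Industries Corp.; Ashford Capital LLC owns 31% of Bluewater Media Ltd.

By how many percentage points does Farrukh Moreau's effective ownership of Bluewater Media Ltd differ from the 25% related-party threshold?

11.497672

By parent–child attribution (R1), Farrukh Moreau is treated as also owning Noor Moreau's interest in Orion Mining NL, giving 52% + 39% = 91%.
By parent–child attribution (R1), Farrukh Moreau is treated as also owning Noor Moreau's interest in Highfield Foods Inc, giving 27% + 73% = 100%.
Chain via Orion Mining NL → Summit Services GmbH → Ashford Capital LLC (R3): 91% × 38% × 36% × 31% = 3.859128% of Bluewater Media Ltd.
Chain via Highfield Foods Inc. → Northgate Industries Corp. → Fairlane Textiles S.p.A. (R3): 100% × 48% × 49% × 41% = 9.6432% of Bluewater Media Ltd.
Aggregating (R2): 3.859128% + 9.6432% = 13.502328%.
13.502328% falls short of the 25% threshold by 11.497672 percentage points.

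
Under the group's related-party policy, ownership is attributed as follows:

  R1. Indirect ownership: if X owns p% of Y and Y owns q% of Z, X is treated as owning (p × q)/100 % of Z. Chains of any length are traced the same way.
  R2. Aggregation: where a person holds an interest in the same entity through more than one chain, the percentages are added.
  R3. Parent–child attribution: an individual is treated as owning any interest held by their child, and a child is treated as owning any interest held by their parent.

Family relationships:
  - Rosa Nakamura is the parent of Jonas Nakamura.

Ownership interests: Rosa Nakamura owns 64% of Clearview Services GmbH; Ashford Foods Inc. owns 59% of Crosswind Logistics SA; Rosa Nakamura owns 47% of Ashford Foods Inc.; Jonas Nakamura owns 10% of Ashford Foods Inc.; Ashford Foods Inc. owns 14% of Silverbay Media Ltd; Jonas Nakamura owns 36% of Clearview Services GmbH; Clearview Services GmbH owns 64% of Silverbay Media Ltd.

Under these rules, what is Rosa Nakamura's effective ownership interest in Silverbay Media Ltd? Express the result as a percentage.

By parent–child attribution (R3), Rosa Nakamura is treated as also owning Jonas Nakamura's interest in Ashford Foods Inc, giving 47% + 10% = 57%.
By parent–child attribution (R3), Rosa Nakamura is treated as also owning Jonas Nakamura's interest in Clearview Services GmbH, giving 64% + 36% = 100%.
Chain via Ashford Foods Inc. (R1): 57% × 14% = 7.98% of Silverbay Media Ltd.
Chain via Clearview Services GmbH (R1): 100% × 64% = 64% of Silverbay Media Ltd.
Aggregating (R2): 7.98% + 64% = 71.98%.

71.98%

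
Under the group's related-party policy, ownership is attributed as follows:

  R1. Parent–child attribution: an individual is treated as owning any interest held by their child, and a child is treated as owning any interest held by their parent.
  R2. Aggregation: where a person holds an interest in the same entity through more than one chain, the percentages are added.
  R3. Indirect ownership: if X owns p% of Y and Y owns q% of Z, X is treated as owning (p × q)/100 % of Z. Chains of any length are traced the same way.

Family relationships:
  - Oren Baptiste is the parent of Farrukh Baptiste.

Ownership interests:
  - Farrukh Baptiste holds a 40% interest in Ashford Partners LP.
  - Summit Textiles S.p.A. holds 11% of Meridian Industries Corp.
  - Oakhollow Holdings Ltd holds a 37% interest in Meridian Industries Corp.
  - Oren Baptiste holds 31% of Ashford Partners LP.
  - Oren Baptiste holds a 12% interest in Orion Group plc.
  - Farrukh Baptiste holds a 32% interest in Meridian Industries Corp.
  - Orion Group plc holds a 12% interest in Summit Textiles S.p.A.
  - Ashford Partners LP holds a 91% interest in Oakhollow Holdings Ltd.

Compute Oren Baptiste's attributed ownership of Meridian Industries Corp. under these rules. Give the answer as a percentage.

56.0641%

By parent–child attribution (R1), Oren Baptiste is treated as also owning Farrukh Baptiste's interest in Ashford Partners LP, giving 31% + 40% = 71%.
By parent–child attribution (R1), Oren Baptiste is treated as owning Farrukh Baptiste's 32% interest in Meridian Industries Corp.
Chain via Ashford Partners LP → Oakhollow Holdings Ltd (R3): 71% × 91% × 37% = 23.9057% of Meridian Industries Corp.
Chain via Orion Group plc → Summit Textiles S.p.A. (R3): 12% × 12% × 11% = 0.1584% of Meridian Industries Corp.
Direct interest in Meridian Industries Corp: 32%.
Aggregating (R2): 23.9057% + 0.1584% + 32% = 56.0641%.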